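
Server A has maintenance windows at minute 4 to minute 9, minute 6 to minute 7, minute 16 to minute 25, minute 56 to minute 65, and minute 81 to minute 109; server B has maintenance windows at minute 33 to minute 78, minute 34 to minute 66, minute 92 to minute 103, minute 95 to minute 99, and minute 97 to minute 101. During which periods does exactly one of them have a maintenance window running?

minute 4 to minute 9, minute 16 to minute 25, minute 33 to minute 56, minute 65 to minute 78, minute 81 to minute 92, minute 103 to minute 109

Merge the first list: minute 4 to minute 9, minute 16 to minute 25, minute 56 to minute 65, minute 81 to minute 109.
Merge the second list: minute 33 to minute 78, minute 92 to minute 103.
A \ B = minute 4 to minute 9, minute 16 to minute 25, minute 81 to minute 92, minute 103 to minute 109.
B \ A = minute 33 to minute 56, minute 65 to minute 78.
Union of the two gives the symmetric difference.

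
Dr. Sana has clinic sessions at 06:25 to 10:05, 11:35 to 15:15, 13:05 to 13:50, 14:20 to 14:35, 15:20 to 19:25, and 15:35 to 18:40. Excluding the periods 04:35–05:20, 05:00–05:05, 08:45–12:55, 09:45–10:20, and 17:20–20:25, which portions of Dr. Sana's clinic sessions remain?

06:25–08:45, 12:55–15:15, 15:20–17:20

First set merges to 06:25–10:05, 11:35–15:15, 15:20–19:25.
Second set merges to 04:35–05:20, 08:45–12:55, 17:20–20:25.
06:25–10:05 minus B → 06:25–08:45.
11:35–15:15 minus B → 12:55–15:15.
15:20–19:25 minus B → 15:20–17:20.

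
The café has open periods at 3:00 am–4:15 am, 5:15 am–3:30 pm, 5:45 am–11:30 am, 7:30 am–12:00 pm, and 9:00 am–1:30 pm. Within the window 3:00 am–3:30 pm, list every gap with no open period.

4:15 am-5:15 am

The merged coverage is 3:00 am-4:15 am, 5:15 am-3:30 pm.
Complement within 3:00 am-3:30 pm: 4:15 am-5:15 am.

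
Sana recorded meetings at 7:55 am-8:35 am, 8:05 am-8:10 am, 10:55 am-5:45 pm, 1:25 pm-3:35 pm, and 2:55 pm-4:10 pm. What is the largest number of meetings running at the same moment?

Walk the sorted start/end points keeping a running depth.
The depth first hits 3 at 2:55 pm.

3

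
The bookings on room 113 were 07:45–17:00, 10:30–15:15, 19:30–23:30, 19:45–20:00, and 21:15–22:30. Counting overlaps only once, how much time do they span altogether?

Merged: 07:45–17:00, 19:30–23:30.
Lengths: 9 h 15 min + 4 h = 13 h 15 min.

13 h 15 min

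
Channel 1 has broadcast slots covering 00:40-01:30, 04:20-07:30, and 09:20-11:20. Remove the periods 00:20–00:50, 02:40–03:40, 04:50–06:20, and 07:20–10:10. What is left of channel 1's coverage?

00:40–01:30 minus B → 00:50–01:30.
04:20–07:30 minus B → 04:20–04:50, 06:20–07:20.
09:20–11:20 minus B → 10:10–11:20.

00:50–01:30, 04:20–04:50, 06:20–07:20, 10:10–11:20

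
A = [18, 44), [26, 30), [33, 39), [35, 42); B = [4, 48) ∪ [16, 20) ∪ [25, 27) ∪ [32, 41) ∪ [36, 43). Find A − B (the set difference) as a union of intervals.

none

A, merged: [18, 44).
B, merged: [4, 48).
[18, 44): fully covered by B → removed.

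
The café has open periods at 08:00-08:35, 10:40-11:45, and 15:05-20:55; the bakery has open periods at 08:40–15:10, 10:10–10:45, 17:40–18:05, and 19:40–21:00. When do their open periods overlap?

10:40–11:45, 15:05–15:10, 17:40–18:05, 19:40–20:55

Second set merges to 08:40–15:10, 17:40–18:05, 19:40–21:00.
08:00–08:35 meets no B interval.
10:40–11:45 ∩ B → 10:40–11:45.
15:05–20:55 ∩ B → 15:05–15:10, 17:40–18:05, 19:40–20:55.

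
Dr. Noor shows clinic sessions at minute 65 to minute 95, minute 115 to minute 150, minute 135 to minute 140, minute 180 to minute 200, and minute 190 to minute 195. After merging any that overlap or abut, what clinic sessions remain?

minute 115 to minute 150 is disjoint → start new block.
minute 135 to minute 140 overlaps/touches minute 115 to minute 150 → extend to minute 115 to minute 150.
minute 180 to minute 200 is disjoint → start new block.
minute 190 to minute 195 overlaps/touches minute 180 to minute 200 → extend to minute 180 to minute 200.

minute 65 to minute 95, minute 115 to minute 150, minute 180 to minute 200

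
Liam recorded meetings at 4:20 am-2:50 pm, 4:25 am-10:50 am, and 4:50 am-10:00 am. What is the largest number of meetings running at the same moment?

Sweep endpoints in order; track running count of active intervals.
Peak of 3 reached at 4:50 am.

3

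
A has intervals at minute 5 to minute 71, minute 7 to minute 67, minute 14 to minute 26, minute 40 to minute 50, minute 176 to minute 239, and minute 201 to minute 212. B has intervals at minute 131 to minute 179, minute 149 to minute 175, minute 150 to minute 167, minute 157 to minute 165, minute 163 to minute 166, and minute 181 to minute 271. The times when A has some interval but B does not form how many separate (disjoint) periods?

Merge the first list: minute 5 to minute 71, minute 176 to minute 239.
Merge the second list: minute 131 to minute 179, minute 181 to minute 271.
A \ B = minute 5 to minute 71, minute 179 to minute 181.
That is 2 disjoint pieces.

2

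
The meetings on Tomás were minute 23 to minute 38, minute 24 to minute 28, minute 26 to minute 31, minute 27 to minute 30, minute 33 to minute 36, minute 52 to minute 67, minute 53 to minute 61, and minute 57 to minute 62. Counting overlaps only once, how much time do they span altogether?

30 minutes

Merged: minute 23 to minute 38, minute 52 to minute 67.
Lengths: 15 minutes + 15 minutes = 30 minutes.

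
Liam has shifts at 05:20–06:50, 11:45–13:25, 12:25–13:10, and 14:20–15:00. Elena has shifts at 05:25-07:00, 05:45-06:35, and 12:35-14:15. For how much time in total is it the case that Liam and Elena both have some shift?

Merge the first list: 05:20-06:50, 11:45-13:25, 14:20-15:00.
Merge the second list: 05:25-07:00, 12:35-14:15.
A ∩ B = 05:25-06:50, 12:35-13:25.
Total: 1 h 25 min + 50 min = 2 h 15 min.

2 h 15 min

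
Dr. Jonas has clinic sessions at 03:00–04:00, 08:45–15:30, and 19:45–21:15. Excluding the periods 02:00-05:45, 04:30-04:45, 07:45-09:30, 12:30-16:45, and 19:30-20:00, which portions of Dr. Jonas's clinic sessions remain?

Second set merges to 02:00–05:45, 07:45–09:30, 12:30–16:45, 19:30–20:00.
03:00–04:00: fully covered by B → removed.
08:45–15:30 minus B → 09:30–12:30.
19:45–21:15 minus B → 20:00–21:15.

09:30–12:30, 20:00–21:15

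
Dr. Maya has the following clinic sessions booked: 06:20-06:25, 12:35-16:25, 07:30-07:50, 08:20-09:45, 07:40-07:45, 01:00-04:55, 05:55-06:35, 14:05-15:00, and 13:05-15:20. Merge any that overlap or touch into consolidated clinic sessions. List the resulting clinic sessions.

Sort by start: 01:00–04:55, 05:55–06:35, 06:20–06:25, 07:30–07:50, 07:40–07:45, 08:20–09:45, 12:35–16:25, 13:05–15:20, 14:05–15:00.
05:55–06:35 is disjoint → start new block.
06:20–06:25 overlaps/touches 05:55–06:35 → extend to 05:55–06:35.
07:30–07:50 is disjoint → start new block.
07:40–07:45 overlaps/touches 07:30–07:50 → extend to 07:30–07:50.
08:20–09:45 is disjoint → start new block.
12:35–16:25 is disjoint → start new block.
13:05–15:20 overlaps/touches 12:35–16:25 → extend to 12:35–16:25.
14:05–15:00 overlaps/touches 12:35–16:25 → extend to 12:35–16:25.

01:00–04:55, 05:55–06:35, 07:30–07:50, 08:20–09:45, 12:35–16:25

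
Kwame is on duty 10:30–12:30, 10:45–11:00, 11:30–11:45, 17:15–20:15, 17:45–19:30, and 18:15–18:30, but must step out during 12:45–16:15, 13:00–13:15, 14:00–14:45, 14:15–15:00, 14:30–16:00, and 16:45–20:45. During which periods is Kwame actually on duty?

10:30–12:30

First set merges to 10:30–12:30, 17:15–20:15.
Second set merges to 12:45–16:15, 16:45–20:45.
10:30–12:30 is untouched.
17:15–20:15 lies entirely inside B → drops out.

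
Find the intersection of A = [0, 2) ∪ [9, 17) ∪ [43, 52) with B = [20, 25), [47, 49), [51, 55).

[47, 49) ∪ [51, 52)

[0, 2) meets no B interval.
[9, 17) meets no B interval.
[43, 52) ∩ B → [47, 49), [51, 52).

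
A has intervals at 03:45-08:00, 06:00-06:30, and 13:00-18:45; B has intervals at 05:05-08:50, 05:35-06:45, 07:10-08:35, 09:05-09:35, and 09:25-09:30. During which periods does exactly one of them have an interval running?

A, merged: 03:45-08:00, 13:00-18:45.
B, merged: 05:05-08:50, 09:05-09:35.
A \ B = 03:45-05:05, 13:00-18:45.
B \ A = 08:00-08:50, 09:05-09:35.
Union of the two gives the symmetric difference.

03:45-05:05, 08:00-08:50, 09:05-09:35, 13:00-18:45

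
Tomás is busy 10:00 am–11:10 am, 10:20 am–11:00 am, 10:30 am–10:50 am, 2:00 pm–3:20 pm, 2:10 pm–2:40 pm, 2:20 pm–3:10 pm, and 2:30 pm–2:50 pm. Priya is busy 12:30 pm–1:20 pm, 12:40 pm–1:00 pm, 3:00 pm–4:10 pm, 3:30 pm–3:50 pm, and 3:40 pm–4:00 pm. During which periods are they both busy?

A, merged: 10:00 am–11:10 am, 2:00 pm–3:20 pm.
B, merged: 12:30 pm–1:20 pm, 3:00 pm–4:10 pm.
10:00 am–11:10 am: no overlap with the second set.
2:00 pm–3:20 pm meets the second set on 3:00 pm–3:20 pm.

3:00 pm–3:20 pm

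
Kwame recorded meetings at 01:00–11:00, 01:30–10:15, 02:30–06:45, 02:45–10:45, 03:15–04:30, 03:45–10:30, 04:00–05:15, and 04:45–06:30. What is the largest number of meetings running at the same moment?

7

Sweep endpoints in order; track running count of active intervals.
Peak of 7 reached at 04:00.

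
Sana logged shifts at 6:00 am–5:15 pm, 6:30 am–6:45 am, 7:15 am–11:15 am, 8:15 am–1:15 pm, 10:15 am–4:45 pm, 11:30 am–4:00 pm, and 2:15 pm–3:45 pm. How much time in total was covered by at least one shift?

Merged: 6:00 am–5:15 pm.
Length: 11 h 15 min.

11 h 15 min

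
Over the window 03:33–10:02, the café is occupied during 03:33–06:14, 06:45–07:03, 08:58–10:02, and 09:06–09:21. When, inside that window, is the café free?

The merged coverage is 03:33-06:14, 06:45-07:03, 08:58-10:02.
Gaps within 03:33-10:02: 06:14-06:45, 07:03-08:58.

06:14-06:45, 07:03-08:58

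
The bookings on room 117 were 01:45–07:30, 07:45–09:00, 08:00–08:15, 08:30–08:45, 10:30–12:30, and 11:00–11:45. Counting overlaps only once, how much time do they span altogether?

9 h

Merged: 01:45-07:30, 07:45-09:00, 10:30-12:30.
Lengths: 5 h 45 min + 1 h 15 min + 2 h = 9 h.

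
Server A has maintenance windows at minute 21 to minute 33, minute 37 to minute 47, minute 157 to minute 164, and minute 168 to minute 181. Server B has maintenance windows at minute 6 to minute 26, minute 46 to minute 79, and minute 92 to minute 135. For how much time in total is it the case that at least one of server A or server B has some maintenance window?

A ∪ B = minute 6 to minute 33, minute 37 to minute 79, minute 92 to minute 135, minute 157 to minute 164, minute 168 to minute 181.
Total: 27 minutes + 42 minutes + 43 minutes + 7 minutes + 13 minutes = 132 minutes.

132 minutes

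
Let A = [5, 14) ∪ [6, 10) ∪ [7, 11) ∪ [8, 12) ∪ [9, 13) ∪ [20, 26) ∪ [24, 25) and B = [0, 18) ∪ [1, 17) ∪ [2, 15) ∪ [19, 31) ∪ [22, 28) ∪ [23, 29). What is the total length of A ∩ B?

15

A, merged: [5, 14), [20, 26).
B, merged: [0, 18), [19, 31).
A ∩ B = [5, 14), [20, 26).
Total: 9 + 6 = 15.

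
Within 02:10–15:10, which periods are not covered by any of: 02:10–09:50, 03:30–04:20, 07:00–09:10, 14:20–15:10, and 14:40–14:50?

The merged coverage is 02:10-09:50, 14:20-15:10.
Gaps within 02:10-15:10: 09:50-14:20.

09:50-14:20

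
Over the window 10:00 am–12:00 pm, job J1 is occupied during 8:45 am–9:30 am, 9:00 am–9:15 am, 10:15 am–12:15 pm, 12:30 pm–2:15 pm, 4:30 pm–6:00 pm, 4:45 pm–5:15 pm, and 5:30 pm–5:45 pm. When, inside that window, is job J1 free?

10:00 am-10:15 am

After merging, the occupied span is 8:45 am-9:30 am, 10:15 am-12:15 pm, 12:30 pm-2:15 pm, 4:30 pm-6:00 pm.
Gaps within 10:00 am-12:00 pm: 10:00 am-10:15 am.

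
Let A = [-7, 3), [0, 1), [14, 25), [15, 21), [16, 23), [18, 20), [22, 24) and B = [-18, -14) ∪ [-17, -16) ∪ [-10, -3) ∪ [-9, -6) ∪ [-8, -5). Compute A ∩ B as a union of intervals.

[-7, -3)

First set merges to [-7, 3), [14, 25).
Second set merges to [-18, -14), [-10, -3).
[-7, 3) overlaps B on [-7, -3).
[14, 25) falls entirely outside B.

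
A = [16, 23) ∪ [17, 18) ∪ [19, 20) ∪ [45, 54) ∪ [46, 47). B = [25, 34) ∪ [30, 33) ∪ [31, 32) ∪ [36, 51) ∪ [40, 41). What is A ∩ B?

A, merged: [16, 23), [45, 54).
B, merged: [25, 34), [36, 51).
[16, 23) meets no B interval.
[45, 54) ∩ B → [45, 51).

[45, 51)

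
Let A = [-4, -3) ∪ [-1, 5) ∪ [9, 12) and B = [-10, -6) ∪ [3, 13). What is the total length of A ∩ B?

5

A ∩ B = [3, 5), [9, 12).
Total: 2 + 3 = 5.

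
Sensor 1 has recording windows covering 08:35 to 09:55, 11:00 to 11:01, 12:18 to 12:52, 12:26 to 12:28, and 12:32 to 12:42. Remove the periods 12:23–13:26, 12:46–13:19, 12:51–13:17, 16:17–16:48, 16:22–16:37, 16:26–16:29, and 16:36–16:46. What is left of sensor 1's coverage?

08:35–09:55, 11:00–11:01, 12:18–12:23

First set merges to 08:35–09:55, 11:00–11:01, 12:18–12:52.
Second set merges to 12:23–13:26, 16:17–16:48.
08:35–09:55: nothing removed.
11:00–11:01: nothing removed.
12:18–12:52 \ B = 12:18–12:23.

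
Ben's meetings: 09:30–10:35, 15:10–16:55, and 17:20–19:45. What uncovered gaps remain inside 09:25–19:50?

Covered (merged): 09:30-10:35, 15:10-16:55, 17:20-19:45.
Complement within 09:25-19:50: 09:25-09:30, 10:35-15:10, 16:55-17:20, 19:45-19:50.

09:25-09:30, 10:35-15:10, 16:55-17:20, 19:45-19:50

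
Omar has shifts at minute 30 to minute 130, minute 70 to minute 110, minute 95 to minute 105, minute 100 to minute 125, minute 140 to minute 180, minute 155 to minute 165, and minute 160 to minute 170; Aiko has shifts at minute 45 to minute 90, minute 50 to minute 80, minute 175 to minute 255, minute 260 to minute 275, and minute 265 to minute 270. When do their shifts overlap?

minute 45 to minute 90, minute 175 to minute 180

Merge the first list: minute 30 to minute 130, minute 140 to minute 180.
Merge the second list: minute 45 to minute 90, minute 175 to minute 255, minute 260 to minute 275.
minute 30 to minute 130 ∩ B → minute 45 to minute 90.
minute 140 to minute 180 ∩ B → minute 175 to minute 180.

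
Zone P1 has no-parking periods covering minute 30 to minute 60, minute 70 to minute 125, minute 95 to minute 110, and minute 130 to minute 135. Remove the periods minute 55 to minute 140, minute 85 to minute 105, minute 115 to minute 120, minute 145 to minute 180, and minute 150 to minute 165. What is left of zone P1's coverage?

minute 30 to minute 55

Merge the first list: minute 30 to minute 60, minute 70 to minute 125, minute 130 to minute 135.
Merge the second list: minute 55 to minute 140, minute 145 to minute 180.
minute 30 to minute 60 minus B → minute 30 to minute 55.
minute 70 to minute 125: fully covered by B → removed.
minute 130 to minute 135: fully covered by B → removed.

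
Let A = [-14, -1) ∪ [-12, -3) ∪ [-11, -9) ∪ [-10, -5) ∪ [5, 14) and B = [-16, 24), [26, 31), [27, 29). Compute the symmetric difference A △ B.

[-16, -14) ∪ [-1, 5) ∪ [14, 24) ∪ [26, 31)

A, merged: [-14, -1), [5, 14).
B, merged: [-16, 24), [26, 31).
Only in the first: none.
Only in the second: [-16, -14), [-1, 5), [14, 24), [26, 31).
Together these are the periods covered by exactly one.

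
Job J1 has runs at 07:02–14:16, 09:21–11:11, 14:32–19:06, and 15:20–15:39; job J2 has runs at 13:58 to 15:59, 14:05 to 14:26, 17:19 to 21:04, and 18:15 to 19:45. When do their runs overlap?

13:58–14:16, 14:32–15:59, 17:19–19:06

A, merged: 07:02–14:16, 14:32–19:06.
B, merged: 13:58–15:59, 17:19–21:04.
07:02–14:16 overlaps B on 13:58–14:16.
14:32–19:06 overlaps B on 14:32–15:59, 17:19–19:06.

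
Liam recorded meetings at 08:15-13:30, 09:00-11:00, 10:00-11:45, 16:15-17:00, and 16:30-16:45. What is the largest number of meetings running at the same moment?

3

Walk the sorted start/end points keeping a running depth.
The depth first hits 3 at 10:00.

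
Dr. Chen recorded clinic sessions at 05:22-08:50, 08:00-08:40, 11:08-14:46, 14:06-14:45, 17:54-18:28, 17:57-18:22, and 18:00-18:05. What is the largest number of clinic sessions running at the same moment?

3

At 18:00, 3 of the intervals are simultaneously active.
No point has more.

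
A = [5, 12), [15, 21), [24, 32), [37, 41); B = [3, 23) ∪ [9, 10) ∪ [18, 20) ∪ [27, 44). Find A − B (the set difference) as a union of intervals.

[24, 27)

Merge the second list: [3, 23), [27, 44).
[5, 12) lies entirely inside B → drops out.
[15, 21) lies entirely inside B → drops out.
[24, 32) with B removed leaves [24, 27).
[37, 41) lies entirely inside B → drops out.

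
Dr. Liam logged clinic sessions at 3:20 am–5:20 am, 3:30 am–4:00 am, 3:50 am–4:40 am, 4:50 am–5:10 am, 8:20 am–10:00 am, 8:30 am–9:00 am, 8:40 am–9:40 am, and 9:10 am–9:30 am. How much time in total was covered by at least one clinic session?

Merged: 3:20 am-5:20 am, 8:20 am-10:00 am.
Lengths: 2 h + 1 h 40 min = 3 h 40 min.

3 h 40 min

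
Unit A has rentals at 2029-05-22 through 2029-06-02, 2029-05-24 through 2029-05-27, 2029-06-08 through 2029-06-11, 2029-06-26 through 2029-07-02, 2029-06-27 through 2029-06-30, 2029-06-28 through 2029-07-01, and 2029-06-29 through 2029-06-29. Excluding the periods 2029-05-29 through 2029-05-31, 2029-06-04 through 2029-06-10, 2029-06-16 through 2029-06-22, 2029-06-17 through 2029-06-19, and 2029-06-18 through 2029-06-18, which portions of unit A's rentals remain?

A, merged: 2029-05-22 through 2029-06-02, 2029-06-08 through 2029-06-11, 2029-06-26 through 2029-07-02.
B, merged: 2029-05-29 through 2029-05-31, 2029-06-04 through 2029-06-10, 2029-06-16 through 2029-06-22.
2029-05-22 through 2029-06-02 \ B = 2029-05-22 through 2029-05-28, 2029-06-01 through 2029-06-02.
2029-06-08 through 2029-06-11 \ B = 2029-06-11 through 2029-06-11.
2029-06-26 through 2029-07-02: nothing removed.

2029-05-22 through 2029-05-28, 2029-06-01 through 2029-06-02, 2029-06-11 through 2029-06-11, 2029-06-26 through 2029-07-02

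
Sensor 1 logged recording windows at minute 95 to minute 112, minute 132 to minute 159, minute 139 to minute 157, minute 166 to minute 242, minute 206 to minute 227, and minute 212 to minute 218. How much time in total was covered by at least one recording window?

120 minutes

Merged: minute 95 to minute 112, minute 132 to minute 159, minute 166 to minute 242.
Lengths: 17 minutes + 27 minutes + 76 minutes = 120 minutes.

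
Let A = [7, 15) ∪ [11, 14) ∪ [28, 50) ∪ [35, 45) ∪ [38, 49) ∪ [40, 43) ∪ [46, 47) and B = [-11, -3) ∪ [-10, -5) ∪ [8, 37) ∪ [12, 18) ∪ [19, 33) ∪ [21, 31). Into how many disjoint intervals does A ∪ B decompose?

Merge the first list: [7, 15), [28, 50).
Merge the second list: [-11, -3), [8, 37).
A ∪ B = [-11, -3), [7, 50).
That is 2 disjoint pieces.

2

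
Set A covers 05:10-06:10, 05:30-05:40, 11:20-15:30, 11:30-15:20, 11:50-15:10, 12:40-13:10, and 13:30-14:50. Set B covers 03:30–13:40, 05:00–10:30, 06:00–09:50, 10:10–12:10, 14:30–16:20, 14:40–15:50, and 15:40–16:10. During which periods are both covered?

A, merged: 05:10-06:10, 11:20-15:30.
B, merged: 03:30-13:40, 14:30-16:20.
05:10-06:10 ∩ B → 05:10-06:10.
11:20-15:30 ∩ B → 11:20-13:40, 14:30-15:30.

05:10-06:10, 11:20-13:40, 14:30-15:30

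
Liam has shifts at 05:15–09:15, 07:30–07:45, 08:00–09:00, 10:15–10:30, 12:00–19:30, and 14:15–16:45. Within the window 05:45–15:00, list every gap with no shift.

09:15-10:15, 10:30-12:00

After merging, the occupied span is 05:15-09:15, 10:15-10:30, 12:00-19:30.
Gaps within 05:45-15:00: 09:15-10:15, 10:30-12:00.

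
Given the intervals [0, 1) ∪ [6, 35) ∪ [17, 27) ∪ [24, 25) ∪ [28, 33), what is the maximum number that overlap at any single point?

3

Walk the sorted start/end points keeping a running depth.
The depth first hits 3 at 24.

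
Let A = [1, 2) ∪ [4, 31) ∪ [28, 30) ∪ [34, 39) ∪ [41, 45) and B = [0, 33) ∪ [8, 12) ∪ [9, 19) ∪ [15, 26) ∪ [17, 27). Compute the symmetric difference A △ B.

Merge the first list: [1, 2), [4, 31), [34, 39), [41, 45).
Merge the second list: [0, 33).
Only in the first: [34, 39), [41, 45).
Only in the second: [0, 1), [2, 4), [31, 33).
Together these are the periods covered by exactly one.

[0, 1) ∪ [2, 4) ∪ [31, 33) ∪ [34, 39) ∪ [41, 45)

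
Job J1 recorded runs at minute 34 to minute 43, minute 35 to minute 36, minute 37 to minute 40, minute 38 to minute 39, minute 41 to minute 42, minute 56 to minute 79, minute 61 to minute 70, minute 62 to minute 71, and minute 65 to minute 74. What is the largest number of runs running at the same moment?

Sweep endpoints in order; track running count of active intervals.
Peak of 4 reached at minute 65.

4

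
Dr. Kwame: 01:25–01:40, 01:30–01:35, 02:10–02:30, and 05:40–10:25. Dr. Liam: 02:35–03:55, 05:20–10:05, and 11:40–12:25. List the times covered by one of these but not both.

A, merged: 01:25–01:40, 02:10–02:30, 05:40–10:25.
A \ B = 01:25–01:40, 02:10–02:30, 10:05–10:25.
B \ A = 02:35–03:55, 05:20–05:40, 11:40–12:25.
Union of the two gives the symmetric difference.

01:25–01:40, 02:10–02:30, 02:35–03:55, 05:20–05:40, 10:05–10:25, 11:40–12:25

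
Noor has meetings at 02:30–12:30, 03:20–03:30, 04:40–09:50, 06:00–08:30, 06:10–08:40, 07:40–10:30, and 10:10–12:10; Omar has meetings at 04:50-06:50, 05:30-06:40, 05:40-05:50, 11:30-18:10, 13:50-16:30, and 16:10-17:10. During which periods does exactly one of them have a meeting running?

Merge the first list: 02:30-12:30.
Merge the second list: 04:50-06:50, 11:30-18:10.
A \ B = 02:30-04:50, 06:50-11:30.
B \ A = 12:30-18:10.
Union of the two gives the symmetric difference.

02:30-04:50, 06:50-11:30, 12:30-18:10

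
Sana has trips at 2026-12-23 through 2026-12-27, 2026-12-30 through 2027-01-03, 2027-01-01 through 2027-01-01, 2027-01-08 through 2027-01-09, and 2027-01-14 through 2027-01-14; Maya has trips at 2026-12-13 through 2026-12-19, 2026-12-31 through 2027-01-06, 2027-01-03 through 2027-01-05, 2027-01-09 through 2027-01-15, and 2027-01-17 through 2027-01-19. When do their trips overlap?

First set merges to 2026-12-23 through 2026-12-27, 2026-12-30 through 2027-01-03, 2027-01-08 through 2027-01-09, 2027-01-14 through 2027-01-14.
Second set merges to 2026-12-13 through 2026-12-19, 2026-12-31 through 2027-01-06, 2027-01-09 through 2027-01-15, 2027-01-17 through 2027-01-19.
2026-12-23 through 2026-12-27 meets no B interval.
2026-12-30 through 2027-01-03 ∩ B → 2026-12-31 through 2027-01-03.
2027-01-08 through 2027-01-09 ∩ B → 2027-01-09 through 2027-01-09.
2027-01-14 through 2027-01-14 ∩ B → 2027-01-14 through 2027-01-14.

2026-12-31 through 2027-01-03, 2027-01-09 through 2027-01-09, 2027-01-14 through 2027-01-14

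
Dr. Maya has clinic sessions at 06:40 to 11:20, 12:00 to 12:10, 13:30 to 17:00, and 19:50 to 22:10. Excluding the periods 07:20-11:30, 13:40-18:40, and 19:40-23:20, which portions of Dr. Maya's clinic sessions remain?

06:40–11:20 minus B → 06:40–07:20.
12:00–12:10: no B overlap → unchanged.
13:30–17:00 minus B → 13:30–13:40.
19:50–22:10: fully covered by B → removed.

06:40–07:20, 12:00–12:10, 13:30–13:40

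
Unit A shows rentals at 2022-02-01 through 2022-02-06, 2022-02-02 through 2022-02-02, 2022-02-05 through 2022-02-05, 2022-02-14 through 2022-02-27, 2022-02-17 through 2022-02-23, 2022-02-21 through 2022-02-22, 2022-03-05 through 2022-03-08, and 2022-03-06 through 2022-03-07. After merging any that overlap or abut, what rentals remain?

2022-02-01 through 2022-02-06, 2022-02-14 through 2022-02-27, 2022-03-05 through 2022-03-08

2022-02-02 through 2022-02-02 overlaps/touches 2022-02-01 through 2022-02-06 → extend to 2022-02-01 through 2022-02-06.
2022-02-05 through 2022-02-05 overlaps/touches 2022-02-01 through 2022-02-06 → extend to 2022-02-01 through 2022-02-06.
2022-02-14 through 2022-02-27 is disjoint → start new block.
2022-02-17 through 2022-02-23 overlaps/touches 2022-02-14 through 2022-02-27 → extend to 2022-02-14 through 2022-02-27.
2022-02-21 through 2022-02-22 overlaps/touches 2022-02-14 through 2022-02-27 → extend to 2022-02-14 through 2022-02-27.
2022-03-05 through 2022-03-08 is disjoint → start new block.
2022-03-06 through 2022-03-07 overlaps/touches 2022-03-05 through 2022-03-08 → extend to 2022-03-05 through 2022-03-08.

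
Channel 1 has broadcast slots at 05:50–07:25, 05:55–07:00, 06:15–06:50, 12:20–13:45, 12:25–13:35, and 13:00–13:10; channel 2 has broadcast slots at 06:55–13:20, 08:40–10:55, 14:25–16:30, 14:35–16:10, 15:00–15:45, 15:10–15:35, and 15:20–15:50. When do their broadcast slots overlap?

06:55–07:25, 12:20–13:20

A, merged: 05:50–07:25, 12:20–13:45.
B, merged: 06:55–13:20, 14:25–16:30.
05:50–07:25 meets the second set on 06:55–07:25.
12:20–13:45 meets the second set on 12:20–13:20.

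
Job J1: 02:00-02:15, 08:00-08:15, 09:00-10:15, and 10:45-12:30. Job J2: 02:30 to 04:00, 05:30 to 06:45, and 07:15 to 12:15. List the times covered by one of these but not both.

Only in the first: 02:00–02:15, 12:15–12:30.
Only in the second: 02:30–04:00, 05:30–06:45, 07:15–08:00, 08:15–09:00, 10:15–10:45.
Together these are the periods covered by exactly one.

02:00–02:15, 02:30–04:00, 05:30–06:45, 07:15–08:00, 08:15–09:00, 10:15–10:45, 12:15–12:30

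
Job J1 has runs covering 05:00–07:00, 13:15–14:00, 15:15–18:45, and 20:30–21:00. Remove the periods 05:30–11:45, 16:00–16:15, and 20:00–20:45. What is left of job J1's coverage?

05:00-07:00 \ B = 05:00-05:30.
13:15-14:00: nothing removed.
15:15-18:45 \ B = 15:15-16:00, 16:15-18:45.
20:30-21:00 \ B = 20:45-21:00.

05:00-05:30, 13:15-14:00, 15:15-16:00, 16:15-18:45, 20:45-21:00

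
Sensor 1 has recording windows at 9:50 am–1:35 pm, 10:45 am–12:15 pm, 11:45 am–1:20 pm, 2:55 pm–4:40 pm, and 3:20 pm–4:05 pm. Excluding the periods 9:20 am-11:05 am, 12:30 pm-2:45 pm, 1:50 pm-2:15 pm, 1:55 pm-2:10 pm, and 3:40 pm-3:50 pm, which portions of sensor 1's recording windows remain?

A, merged: 9:50 am-1:35 pm, 2:55 pm-4:40 pm.
B, merged: 9:20 am-11:05 am, 12:30 pm-2:45 pm, 3:40 pm-3:50 pm.
9:50 am-1:35 pm with B removed leaves 11:05 am-12:30 pm.
2:55 pm-4:40 pm with B removed leaves 2:55 pm-3:40 pm, 3:50 pm-4:40 pm.

11:05 am-12:30 pm, 2:55 pm-3:40 pm, 3:50 pm-4:40 pm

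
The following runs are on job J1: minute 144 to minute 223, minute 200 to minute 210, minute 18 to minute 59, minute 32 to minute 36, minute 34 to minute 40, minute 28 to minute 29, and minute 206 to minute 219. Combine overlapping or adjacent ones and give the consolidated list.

minute 18 to minute 59, minute 144 to minute 223

Sort by start: minute 18 to minute 59, minute 28 to minute 29, minute 32 to minute 36, minute 34 to minute 40, minute 144 to minute 223, minute 200 to minute 210, minute 206 to minute 219.
minute 28 to minute 29 overlaps/touches minute 18 to minute 59 → extend to minute 18 to minute 59.
minute 32 to minute 36 overlaps/touches minute 18 to minute 59 → extend to minute 18 to minute 59.
minute 34 to minute 40 overlaps/touches minute 18 to minute 59 → extend to minute 18 to minute 59.
minute 144 to minute 223 is disjoint → start new block.
minute 200 to minute 210 overlaps/touches minute 144 to minute 223 → extend to minute 144 to minute 223.
minute 206 to minute 219 overlaps/touches minute 144 to minute 223 → extend to minute 144 to minute 223.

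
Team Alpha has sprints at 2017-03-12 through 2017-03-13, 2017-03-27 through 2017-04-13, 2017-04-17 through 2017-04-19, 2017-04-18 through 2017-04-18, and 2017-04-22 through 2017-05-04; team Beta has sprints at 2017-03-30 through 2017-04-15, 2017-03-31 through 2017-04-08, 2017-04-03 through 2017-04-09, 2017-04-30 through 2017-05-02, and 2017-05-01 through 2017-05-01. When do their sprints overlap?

First set merges to 2017-03-12 through 2017-03-13, 2017-03-27 through 2017-04-13, 2017-04-17 through 2017-04-19, 2017-04-22 through 2017-05-04.
Second set merges to 2017-03-30 through 2017-04-15, 2017-04-30 through 2017-05-02.
2017-03-12 through 2017-03-13: no overlap with the second set.
2017-03-27 through 2017-04-13 meets the second set on 2017-03-30 through 2017-04-13.
2017-04-17 through 2017-04-19: no overlap with the second set.
2017-04-22 through 2017-05-04 meets the second set on 2017-04-30 through 2017-05-02.

2017-03-30 through 2017-04-13, 2017-04-30 through 2017-05-02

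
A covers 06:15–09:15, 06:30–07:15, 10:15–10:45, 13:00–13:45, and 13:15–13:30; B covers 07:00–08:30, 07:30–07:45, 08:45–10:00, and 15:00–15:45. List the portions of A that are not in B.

06:15–07:00, 08:30–08:45, 10:15–10:45, 13:00–13:45

Merge the first list: 06:15–09:15, 10:15–10:45, 13:00–13:45.
Merge the second list: 07:00–08:30, 08:45–10:00, 15:00–15:45.
06:15–09:15 minus B → 06:15–07:00, 08:30–08:45.
10:15–10:45: no B overlap → unchanged.
13:00–13:45: no B overlap → unchanged.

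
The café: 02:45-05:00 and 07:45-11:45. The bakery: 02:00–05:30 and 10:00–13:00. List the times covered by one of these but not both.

02:00–02:45, 05:00–05:30, 07:45–10:00, 11:45–13:00

Only in the first: 07:45–10:00.
Only in the second: 02:00–02:45, 05:00–05:30, 11:45–13:00.
Together these are the periods covered by exactly one.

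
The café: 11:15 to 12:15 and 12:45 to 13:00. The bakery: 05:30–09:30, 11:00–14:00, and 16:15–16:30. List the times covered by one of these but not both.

05:30–09:30, 11:00–11:15, 12:15–12:45, 13:00–14:00, 16:15–16:30

Only in the first: none.
Only in the second: 05:30–09:30, 11:00–11:15, 12:15–12:45, 13:00–14:00, 16:15–16:30.
Together these are the periods covered by exactly one.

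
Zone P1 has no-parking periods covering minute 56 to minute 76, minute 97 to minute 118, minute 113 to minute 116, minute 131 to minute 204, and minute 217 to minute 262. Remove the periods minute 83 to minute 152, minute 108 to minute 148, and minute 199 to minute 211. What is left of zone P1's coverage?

minute 56 to minute 76, minute 152 to minute 199, minute 217 to minute 262

A, merged: minute 56 to minute 76, minute 97 to minute 118, minute 131 to minute 204, minute 217 to minute 262.
B, merged: minute 83 to minute 152, minute 199 to minute 211.
minute 56 to minute 76: no B overlap → unchanged.
minute 97 to minute 118: fully covered by B → removed.
minute 131 to minute 204 minus B → minute 152 to minute 199.
minute 217 to minute 262: no B overlap → unchanged.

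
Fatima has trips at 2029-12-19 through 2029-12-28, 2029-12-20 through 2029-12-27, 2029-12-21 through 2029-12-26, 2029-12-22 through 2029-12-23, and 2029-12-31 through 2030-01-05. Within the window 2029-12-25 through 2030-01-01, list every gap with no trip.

2029-12-29 through 2029-12-30

Covered (merged): 2029-12-19 through 2029-12-28, 2029-12-31 through 2030-01-05.
Gaps within 2029-12-25 through 2030-01-01: 2029-12-29 through 2029-12-30.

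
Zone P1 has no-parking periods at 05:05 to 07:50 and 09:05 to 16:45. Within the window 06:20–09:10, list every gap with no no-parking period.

After merging, the occupied span is 05:05–07:50, 09:05–16:45.
Uncovered inside 06:20–09:10: 07:50–09:05.

07:50–09:05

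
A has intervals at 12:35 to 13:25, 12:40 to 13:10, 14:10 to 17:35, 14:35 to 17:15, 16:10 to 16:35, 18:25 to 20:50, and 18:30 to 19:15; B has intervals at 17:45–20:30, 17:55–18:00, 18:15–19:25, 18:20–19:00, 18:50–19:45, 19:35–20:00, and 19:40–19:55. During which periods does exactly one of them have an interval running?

12:35–13:25, 14:10–17:35, 17:45–18:25, 20:30–20:50

Merge the first list: 12:35–13:25, 14:10–17:35, 18:25–20:50.
Merge the second list: 17:45–20:30.
Only in the first: 12:35–13:25, 14:10–17:35, 20:30–20:50.
Only in the second: 17:45–18:25.
Together these are the periods covered by exactly one.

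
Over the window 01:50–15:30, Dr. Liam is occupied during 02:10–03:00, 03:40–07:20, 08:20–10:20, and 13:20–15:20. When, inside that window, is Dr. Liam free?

The merged coverage is 02:10–03:00, 03:40–07:20, 08:20–10:20, 13:20–15:20.
Gaps within 01:50–15:30: 01:50–02:10, 03:00–03:40, 07:20–08:20, 10:20–13:20, 15:20–15:30.

01:50–02:10, 03:00–03:40, 07:20–08:20, 10:20–13:20, 15:20–15:30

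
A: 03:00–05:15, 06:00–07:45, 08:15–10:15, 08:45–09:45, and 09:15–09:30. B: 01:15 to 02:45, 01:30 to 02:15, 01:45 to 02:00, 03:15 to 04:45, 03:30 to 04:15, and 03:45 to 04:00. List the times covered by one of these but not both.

01:15–02:45, 03:00–03:15, 04:45–05:15, 06:00–07:45, 08:15–10:15

Merge the first list: 03:00–05:15, 06:00–07:45, 08:15–10:15.
Merge the second list: 01:15–02:45, 03:15–04:45.
A \ B = 03:00–03:15, 04:45–05:15, 06:00–07:45, 08:15–10:15.
B \ A = 01:15–02:45.
Union of the two gives the symmetric difference.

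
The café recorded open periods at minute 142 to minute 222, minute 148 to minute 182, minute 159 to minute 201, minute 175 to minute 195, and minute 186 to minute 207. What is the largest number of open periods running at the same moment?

Sweep endpoints in order; track running count of active intervals.
Peak of 4 reached at minute 175.

4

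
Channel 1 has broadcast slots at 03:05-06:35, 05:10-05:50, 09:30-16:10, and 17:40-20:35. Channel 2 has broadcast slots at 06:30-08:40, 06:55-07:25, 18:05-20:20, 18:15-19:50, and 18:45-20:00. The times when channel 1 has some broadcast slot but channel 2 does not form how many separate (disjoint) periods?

Merge the first list: 03:05-06:35, 09:30-16:10, 17:40-20:35.
Merge the second list: 06:30-08:40, 18:05-20:20.
A \ B = 03:05-06:30, 09:30-16:10, 17:40-18:05, 20:20-20:35.
That is 4 disjoint pieces.

4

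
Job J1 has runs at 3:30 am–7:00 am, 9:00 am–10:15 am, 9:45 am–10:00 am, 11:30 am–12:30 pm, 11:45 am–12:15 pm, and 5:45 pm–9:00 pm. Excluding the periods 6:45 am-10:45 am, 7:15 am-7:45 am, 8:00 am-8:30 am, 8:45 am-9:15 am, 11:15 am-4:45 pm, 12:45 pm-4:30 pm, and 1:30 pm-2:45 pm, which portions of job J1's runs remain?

First set merges to 3:30 am–7:00 am, 9:00 am–10:15 am, 11:30 am–12:30 pm, 5:45 pm–9:00 pm.
Second set merges to 6:45 am–10:45 am, 11:15 am–4:45 pm.
3:30 am–7:00 am \ B = 3:30 am–6:45 am.
9:00 am–10:15 am: entirely removed.
11:30 am–12:30 pm: entirely removed.
5:45 pm–9:00 pm: nothing removed.

3:30 am–6:45 am, 5:45 pm–9:00 pm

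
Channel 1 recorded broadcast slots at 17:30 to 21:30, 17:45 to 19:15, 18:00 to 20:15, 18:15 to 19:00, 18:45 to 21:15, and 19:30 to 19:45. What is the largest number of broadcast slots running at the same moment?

5

At 18:45, 5 of the intervals are simultaneously active.
No point has more.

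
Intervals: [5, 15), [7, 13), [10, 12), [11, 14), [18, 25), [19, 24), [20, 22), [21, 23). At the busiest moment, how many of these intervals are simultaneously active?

4

Walk the sorted start/end points keeping a running depth.
The depth first hits 4 at 11.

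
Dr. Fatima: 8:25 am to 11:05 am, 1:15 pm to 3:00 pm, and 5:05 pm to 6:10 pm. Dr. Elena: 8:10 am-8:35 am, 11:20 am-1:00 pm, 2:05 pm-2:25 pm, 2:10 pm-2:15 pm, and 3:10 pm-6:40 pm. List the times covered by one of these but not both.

B, merged: 8:10 am–8:35 am, 11:20 am–1:00 pm, 2:05 pm–2:25 pm, 3:10 pm–6:40 pm.
A but not B: 8:35 am–11:05 am, 1:15 pm–2:05 pm, 2:25 pm–3:00 pm.
B but not A: 8:10 am–8:25 am, 11:20 am–1:00 pm, 3:10 pm–5:05 pm, 6:10 pm–6:40 pm.
Combining gives A △ B.

8:10 am–8:25 am, 8:35 am–11:05 am, 11:20 am–1:00 pm, 1:15 pm–2:05 pm, 2:25 pm–3:00 pm, 3:10 pm–5:05 pm, 6:10 pm–6:40 pm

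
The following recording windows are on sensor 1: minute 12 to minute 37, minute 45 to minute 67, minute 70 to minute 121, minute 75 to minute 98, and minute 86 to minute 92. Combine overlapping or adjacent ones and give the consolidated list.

minute 45 to minute 67 is disjoint → start new block.
minute 70 to minute 121 is disjoint → start new block.
minute 75 to minute 98 overlaps/touches minute 70 to minute 121 → extend to minute 70 to minute 121.
minute 86 to minute 92 overlaps/touches minute 70 to minute 121 → extend to minute 70 to minute 121.

minute 12 to minute 37, minute 45 to minute 67, minute 70 to minute 121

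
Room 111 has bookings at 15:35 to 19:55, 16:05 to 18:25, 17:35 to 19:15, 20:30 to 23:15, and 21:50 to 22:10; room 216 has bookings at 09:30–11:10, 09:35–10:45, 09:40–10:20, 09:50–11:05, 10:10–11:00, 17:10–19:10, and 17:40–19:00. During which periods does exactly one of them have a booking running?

09:30-11:10, 15:35-17:10, 19:10-19:55, 20:30-23:15

Merge the first list: 15:35-19:55, 20:30-23:15.
Merge the second list: 09:30-11:10, 17:10-19:10.
Only in the first: 15:35-17:10, 19:10-19:55, 20:30-23:15.
Only in the second: 09:30-11:10.
Together these are the periods covered by exactly one.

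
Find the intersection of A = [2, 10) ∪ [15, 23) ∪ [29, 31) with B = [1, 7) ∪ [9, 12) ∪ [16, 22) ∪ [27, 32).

[2, 10) overlaps B on [2, 7), [9, 10).
[15, 23) overlaps B on [16, 22).
[29, 31) overlaps B on [29, 31).

[2, 7) ∪ [9, 10) ∪ [16, 22) ∪ [29, 31)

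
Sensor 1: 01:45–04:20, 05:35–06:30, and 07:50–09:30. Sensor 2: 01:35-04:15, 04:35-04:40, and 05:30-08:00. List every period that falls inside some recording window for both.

01:45-04:15, 05:35-06:30, 07:50-08:00

01:45-04:20 overlaps B on 01:45-04:15.
05:35-06:30 overlaps B on 05:35-06:30.
07:50-09:30 overlaps B on 07:50-08:00.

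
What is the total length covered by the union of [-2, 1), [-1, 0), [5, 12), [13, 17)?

Merged: [-2, 1), [5, 12), [13, 17).
Lengths: 3 + 7 + 4 = 14.

14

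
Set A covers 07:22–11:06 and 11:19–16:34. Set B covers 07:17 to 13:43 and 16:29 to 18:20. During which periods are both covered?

07:22–11:06 meets the second set on 07:22–11:06.
11:19–16:34 meets the second set on 11:19–13:43, 16:29–16:34.

07:22–11:06, 11:19–13:43, 16:29–16:34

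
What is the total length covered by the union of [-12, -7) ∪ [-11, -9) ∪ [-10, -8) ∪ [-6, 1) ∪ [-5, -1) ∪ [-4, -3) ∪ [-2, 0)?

12

Merged: [-12, -7), [-6, 1).
Lengths: 5 + 7 = 12.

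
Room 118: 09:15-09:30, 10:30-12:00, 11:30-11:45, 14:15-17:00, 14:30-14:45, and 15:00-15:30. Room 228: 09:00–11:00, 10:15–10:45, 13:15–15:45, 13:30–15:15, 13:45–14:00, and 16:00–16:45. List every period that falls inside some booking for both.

09:15-09:30, 10:30-11:00, 14:15-15:45, 16:00-16:45

First set merges to 09:15-09:30, 10:30-12:00, 14:15-17:00.
Second set merges to 09:00-11:00, 13:15-15:45, 16:00-16:45.
09:15-09:30 meets the second set on 09:15-09:30.
10:30-12:00 meets the second set on 10:30-11:00.
14:15-17:00 meets the second set on 14:15-15:45, 16:00-16:45.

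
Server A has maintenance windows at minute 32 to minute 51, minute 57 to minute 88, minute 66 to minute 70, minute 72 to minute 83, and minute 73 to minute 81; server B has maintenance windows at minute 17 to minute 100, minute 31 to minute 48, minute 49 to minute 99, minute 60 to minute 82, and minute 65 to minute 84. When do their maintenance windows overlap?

First set merges to minute 32 to minute 51, minute 57 to minute 88.
Second set merges to minute 17 to minute 100.
minute 32 to minute 51 overlaps B on minute 32 to minute 51.
minute 57 to minute 88 overlaps B on minute 57 to minute 88.

minute 32 to minute 51, minute 57 to minute 88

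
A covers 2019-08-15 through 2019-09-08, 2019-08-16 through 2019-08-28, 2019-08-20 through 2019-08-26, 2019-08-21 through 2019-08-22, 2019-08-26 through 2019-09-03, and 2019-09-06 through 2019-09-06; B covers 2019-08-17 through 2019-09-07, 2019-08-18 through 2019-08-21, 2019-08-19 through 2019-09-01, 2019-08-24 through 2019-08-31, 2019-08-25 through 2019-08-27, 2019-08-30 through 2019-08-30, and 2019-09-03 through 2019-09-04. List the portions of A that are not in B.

2019-08-15 through 2019-08-16, 2019-09-08 through 2019-09-08

First set merges to 2019-08-15 through 2019-09-08.
Second set merges to 2019-08-17 through 2019-09-07.
2019-08-15 through 2019-09-08 \ B = 2019-08-15 through 2019-08-16, 2019-09-08 through 2019-09-08.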